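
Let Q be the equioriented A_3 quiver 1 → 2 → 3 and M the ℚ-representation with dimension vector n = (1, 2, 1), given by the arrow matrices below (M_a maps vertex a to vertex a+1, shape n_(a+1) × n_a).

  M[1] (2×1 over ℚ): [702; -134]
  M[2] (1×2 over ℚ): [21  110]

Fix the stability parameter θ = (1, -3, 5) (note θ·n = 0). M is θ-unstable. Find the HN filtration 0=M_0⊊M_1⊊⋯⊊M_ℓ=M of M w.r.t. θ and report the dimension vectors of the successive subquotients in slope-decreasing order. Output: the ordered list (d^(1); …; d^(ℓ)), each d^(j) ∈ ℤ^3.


Via rank(M_{q-1}∘⋯∘M_p): M ≅ I[1,3], I[2,2].
μ_θ-semistable layers: μ^(1)=5; μ^(2)=-1; μ^(3)=-3

((0, 0, 1); (1, 1, 0); (0, 1, 0))


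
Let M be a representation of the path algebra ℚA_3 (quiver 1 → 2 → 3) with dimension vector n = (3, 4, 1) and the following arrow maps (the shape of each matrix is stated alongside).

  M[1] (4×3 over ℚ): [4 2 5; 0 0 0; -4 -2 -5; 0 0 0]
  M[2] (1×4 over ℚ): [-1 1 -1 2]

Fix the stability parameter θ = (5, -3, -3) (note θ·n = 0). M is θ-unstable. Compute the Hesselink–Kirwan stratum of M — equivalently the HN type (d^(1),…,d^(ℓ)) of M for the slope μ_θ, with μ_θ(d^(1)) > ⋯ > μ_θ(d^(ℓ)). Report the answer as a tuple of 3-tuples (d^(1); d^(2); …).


Via rank(M_{q-1}∘⋯∘M_p): M ≅ I[1,1]^2, I[1,2], I[2,2]^2, I[2,3].
μ_θ-semistable layers: μ^(1)=5; μ^(2)=1; μ^(3)=-3

((2, 0, 0); (1, 1, 0); (0, 3, 1))


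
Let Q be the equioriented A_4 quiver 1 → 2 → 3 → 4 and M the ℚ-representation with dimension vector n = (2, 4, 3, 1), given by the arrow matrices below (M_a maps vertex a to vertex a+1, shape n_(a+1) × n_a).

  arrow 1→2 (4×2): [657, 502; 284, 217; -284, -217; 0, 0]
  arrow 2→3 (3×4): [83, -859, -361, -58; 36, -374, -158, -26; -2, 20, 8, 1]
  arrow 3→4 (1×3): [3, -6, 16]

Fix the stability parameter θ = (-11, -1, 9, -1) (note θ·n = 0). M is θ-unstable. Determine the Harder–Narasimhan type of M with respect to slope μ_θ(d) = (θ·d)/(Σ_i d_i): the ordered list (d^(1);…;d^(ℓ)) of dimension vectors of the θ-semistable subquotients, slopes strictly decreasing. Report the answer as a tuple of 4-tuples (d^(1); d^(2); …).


Interval decomposition of M: I[1,2], I[1,4], I[2,3]^2.
HN type (ℓ=4): μ^(1)=9; μ^(2)=4; μ^(3)=-1; μ^(4)=-11

((0, 0, 2, 0); (0, 0, 1, 1); (0, 4, 0, 0); (2, 0, 0, 0))


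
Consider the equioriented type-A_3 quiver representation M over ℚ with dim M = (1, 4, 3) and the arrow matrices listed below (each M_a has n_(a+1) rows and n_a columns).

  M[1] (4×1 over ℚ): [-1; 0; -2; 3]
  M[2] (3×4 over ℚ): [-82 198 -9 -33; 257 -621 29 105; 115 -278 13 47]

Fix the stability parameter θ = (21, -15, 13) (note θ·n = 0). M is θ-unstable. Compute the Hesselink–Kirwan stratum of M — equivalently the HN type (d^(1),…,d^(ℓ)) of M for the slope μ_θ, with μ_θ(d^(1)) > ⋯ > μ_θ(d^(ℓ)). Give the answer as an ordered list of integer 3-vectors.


Interval decomposition of M: I[1,3], I[2,2], I[2,3]^2.
HN type (ℓ=3): μ^(1)=13; μ^(2)=3; μ^(3)=-15

((0, 0, 3); (1, 1, 0); (0, 3, 0))


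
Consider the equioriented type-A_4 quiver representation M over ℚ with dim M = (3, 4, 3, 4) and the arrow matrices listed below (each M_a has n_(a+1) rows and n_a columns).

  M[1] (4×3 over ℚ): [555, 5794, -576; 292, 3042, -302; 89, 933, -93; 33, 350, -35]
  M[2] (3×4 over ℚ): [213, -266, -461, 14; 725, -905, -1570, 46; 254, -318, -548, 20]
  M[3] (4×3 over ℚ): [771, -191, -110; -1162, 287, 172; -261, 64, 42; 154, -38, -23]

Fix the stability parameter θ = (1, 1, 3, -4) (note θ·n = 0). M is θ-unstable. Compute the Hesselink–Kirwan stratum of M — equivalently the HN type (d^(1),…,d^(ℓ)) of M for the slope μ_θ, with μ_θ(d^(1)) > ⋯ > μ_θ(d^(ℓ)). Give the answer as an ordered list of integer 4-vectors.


Interval decomposition of M: I[1,2], I[1,4]^2, I[2,2], I[3,4], I[4,4].
HN type (ℓ=4): μ^(1)=1; μ^(2)=1/4; μ^(3)=-1/2; μ^(4)=-4

((1, 2, 0, 0); (2, 2, 2, 2); (0, 0, 1, 1); (0, 0, 0, 1))


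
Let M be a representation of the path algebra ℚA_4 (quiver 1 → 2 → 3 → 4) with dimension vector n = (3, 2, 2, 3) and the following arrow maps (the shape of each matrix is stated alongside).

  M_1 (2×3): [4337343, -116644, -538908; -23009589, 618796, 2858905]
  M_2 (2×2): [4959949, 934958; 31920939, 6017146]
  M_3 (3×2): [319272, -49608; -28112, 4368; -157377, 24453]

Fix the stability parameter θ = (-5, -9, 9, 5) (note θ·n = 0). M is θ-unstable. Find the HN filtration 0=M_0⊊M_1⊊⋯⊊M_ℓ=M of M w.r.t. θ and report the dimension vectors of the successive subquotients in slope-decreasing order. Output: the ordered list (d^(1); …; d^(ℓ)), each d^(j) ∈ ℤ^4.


Via rank(M_{q-1}∘⋯∘M_p): M ≅ I[1,1], I[1,3], I[1,4], I[4,4]^2.
μ_θ-semistable layers: μ^(1)=9; μ^(2)=7; μ^(3)=5; μ^(4)=-5; μ^(5)=-7

((0, 0, 1, 0); (0, 0, 1, 1); (0, 0, 0, 2); (1, 0, 0, 0); (2, 2, 0, 0))


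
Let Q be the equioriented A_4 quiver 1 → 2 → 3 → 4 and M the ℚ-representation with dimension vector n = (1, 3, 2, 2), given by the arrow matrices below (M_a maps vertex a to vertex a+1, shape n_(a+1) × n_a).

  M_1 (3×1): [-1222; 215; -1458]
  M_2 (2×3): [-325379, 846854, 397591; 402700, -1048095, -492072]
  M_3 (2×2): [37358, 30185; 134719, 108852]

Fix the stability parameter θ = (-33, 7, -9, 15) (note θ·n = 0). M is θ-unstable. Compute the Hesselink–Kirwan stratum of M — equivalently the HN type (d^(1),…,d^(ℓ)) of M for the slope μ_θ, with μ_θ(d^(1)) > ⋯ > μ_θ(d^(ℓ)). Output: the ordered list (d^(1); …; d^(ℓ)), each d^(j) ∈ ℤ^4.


Interval decomposition of M: I[1,4], I[2,2], I[2,4].
HN type (ℓ=4): μ^(1)=15; μ^(2)=7; μ^(3)=-1; μ^(4)=-33

((0, 0, 0, 2); (0, 1, 0, 0); (0, 2, 2, 0); (1, 0, 0, 0))


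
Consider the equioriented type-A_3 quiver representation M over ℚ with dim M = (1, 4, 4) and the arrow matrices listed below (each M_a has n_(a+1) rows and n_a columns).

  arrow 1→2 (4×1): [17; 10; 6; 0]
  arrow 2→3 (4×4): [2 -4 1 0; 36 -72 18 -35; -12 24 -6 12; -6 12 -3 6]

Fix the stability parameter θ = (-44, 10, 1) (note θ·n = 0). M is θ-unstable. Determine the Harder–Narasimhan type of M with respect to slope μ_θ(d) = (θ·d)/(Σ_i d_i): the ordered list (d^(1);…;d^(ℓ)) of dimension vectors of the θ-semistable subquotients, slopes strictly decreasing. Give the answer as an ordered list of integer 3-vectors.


Barcode: M ≅ I[1,2], I[2,2], I[2,3]^2, I[3,3]^2. HN layers by μ_θ (4 steps, strictly decreasing):
  μ^(1)=10; μ^(2)=11/2; μ^(3)=1; μ^(4)=-44

((0, 2, 0); (0, 2, 2); (0, 0, 2); (1, 0, 0))


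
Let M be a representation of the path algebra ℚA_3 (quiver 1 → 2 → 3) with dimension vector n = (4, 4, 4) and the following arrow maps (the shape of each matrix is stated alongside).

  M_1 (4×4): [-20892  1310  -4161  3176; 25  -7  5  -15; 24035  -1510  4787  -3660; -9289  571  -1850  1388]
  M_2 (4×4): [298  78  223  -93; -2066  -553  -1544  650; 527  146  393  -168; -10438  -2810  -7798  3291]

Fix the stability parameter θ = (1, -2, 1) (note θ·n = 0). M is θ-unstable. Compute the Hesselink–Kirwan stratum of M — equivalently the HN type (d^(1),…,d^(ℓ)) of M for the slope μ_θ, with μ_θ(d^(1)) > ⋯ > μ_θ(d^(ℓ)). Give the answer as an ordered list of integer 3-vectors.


Interval decomposition of M: I[1,3]^4.
HN type (ℓ=2): μ^(1)=1; μ^(2)=-1/2

((0, 0, 4); (4, 4, 0))


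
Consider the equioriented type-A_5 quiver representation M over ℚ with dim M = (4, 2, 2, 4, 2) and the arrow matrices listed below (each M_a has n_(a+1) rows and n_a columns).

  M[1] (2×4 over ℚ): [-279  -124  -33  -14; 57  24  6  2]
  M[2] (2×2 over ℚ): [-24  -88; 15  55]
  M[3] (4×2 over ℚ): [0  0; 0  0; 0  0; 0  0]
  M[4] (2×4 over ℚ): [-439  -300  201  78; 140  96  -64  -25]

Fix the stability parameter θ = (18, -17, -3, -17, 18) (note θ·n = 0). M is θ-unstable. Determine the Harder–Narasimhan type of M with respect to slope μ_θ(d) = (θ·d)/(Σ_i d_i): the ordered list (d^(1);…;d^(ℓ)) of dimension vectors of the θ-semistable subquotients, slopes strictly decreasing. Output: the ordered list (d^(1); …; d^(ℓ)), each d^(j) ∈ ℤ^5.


Barcode: M ≅ I[1,1]^2, I[1,2], I[1,3], I[3,3], I[4,4]^2, I[4,5]^2. HN layers by μ_θ (5 steps, strictly decreasing):
  μ^(1)=18; μ^(2)=1/2; μ^(3)=-2/3; μ^(4)=-3; μ^(5)=-17

((2, 0, 0, 0, 2); (1, 1, 0, 0, 0); (1, 1, 1, 0, 0); (0, 0, 1, 0, 0); (0, 0, 0, 4, 0))


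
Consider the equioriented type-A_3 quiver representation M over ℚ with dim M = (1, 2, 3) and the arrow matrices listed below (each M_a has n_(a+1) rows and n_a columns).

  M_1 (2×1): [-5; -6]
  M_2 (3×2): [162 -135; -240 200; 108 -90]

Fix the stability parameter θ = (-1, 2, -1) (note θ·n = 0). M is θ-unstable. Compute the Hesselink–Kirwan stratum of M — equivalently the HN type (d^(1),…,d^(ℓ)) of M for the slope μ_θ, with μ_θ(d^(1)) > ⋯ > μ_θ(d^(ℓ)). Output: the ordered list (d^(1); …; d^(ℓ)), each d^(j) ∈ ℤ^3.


Barcode: M ≅ I[1,2], I[2,3], I[3,3]^2. HN layers by μ_θ (3 steps, strictly decreasing):
  μ^(1)=2; μ^(2)=1/2; μ^(3)=-1

((0, 1, 0); (0, 1, 1); (1, 0, 2))


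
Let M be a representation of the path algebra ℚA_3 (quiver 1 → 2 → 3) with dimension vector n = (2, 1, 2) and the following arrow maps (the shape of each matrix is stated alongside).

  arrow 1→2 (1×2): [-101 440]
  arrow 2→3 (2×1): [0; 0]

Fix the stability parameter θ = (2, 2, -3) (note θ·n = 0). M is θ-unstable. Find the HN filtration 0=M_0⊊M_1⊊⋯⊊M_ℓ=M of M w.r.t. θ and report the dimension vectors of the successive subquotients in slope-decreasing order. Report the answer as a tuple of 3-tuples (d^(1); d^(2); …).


Via rank(M_{q-1}∘⋯∘M_p): M ≅ I[1,1], I[1,2], I[3,3]^2.
μ_θ-semistable layers: μ^(1)=2; μ^(2)=-3

((2, 1, 0); (0, 0, 2))


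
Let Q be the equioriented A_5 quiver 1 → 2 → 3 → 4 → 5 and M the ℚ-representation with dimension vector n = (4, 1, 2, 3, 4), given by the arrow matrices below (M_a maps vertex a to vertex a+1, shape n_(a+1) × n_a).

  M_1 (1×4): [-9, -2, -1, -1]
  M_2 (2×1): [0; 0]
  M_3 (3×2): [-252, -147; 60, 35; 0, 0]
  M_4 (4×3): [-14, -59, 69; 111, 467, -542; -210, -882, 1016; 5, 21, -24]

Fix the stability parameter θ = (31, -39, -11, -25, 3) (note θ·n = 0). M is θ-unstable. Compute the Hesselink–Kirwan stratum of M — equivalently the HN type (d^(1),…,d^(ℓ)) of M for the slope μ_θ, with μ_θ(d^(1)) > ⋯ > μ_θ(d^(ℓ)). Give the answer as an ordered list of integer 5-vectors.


Interval decomposition of M: I[1,1]^3, I[1,2], I[3,3], I[3,5], I[4,5]^2, I[5,5].
HN type (ℓ=6): μ^(1)=31; μ^(2)=3; μ^(3)=-4; μ^(4)=-11; μ^(5)=-18; μ^(6)=-25

((3, 0, 0, 0, 0); (0, 0, 0, 0, 4); (1, 1, 0, 0, 0); (0, 0, 1, 0, 0); (0, 0, 1, 1, 0); (0, 0, 0, 2, 0))


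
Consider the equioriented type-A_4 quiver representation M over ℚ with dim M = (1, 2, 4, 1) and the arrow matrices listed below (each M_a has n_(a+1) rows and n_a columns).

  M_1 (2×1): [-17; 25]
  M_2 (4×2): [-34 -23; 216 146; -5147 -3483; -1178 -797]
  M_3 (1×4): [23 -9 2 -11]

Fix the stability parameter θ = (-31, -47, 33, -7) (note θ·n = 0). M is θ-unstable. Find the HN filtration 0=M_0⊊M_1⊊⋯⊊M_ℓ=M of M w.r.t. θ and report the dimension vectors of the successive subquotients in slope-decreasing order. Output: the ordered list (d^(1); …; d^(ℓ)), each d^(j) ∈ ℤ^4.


Via rank(M_{q-1}∘⋯∘M_p): M ≅ I[1,4], I[2,3], I[3,3]^2.
μ_θ-semistable layers: μ^(1)=33; μ^(2)=13; μ^(3)=-39; μ^(4)=-47

((0, 0, 3, 0); (0, 0, 1, 1); (1, 1, 0, 0); (0, 1, 0, 0))


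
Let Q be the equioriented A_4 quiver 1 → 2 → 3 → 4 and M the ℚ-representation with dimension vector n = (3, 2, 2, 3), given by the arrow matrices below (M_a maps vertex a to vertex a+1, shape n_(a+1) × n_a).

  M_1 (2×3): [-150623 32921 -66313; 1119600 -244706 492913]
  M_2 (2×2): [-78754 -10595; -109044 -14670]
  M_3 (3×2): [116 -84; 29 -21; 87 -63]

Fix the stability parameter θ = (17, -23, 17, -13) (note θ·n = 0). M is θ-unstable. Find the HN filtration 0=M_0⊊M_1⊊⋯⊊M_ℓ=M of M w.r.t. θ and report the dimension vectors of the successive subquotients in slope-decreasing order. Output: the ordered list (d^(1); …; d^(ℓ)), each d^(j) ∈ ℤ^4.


Via rank(M_{q-1}∘⋯∘M_p): M ≅ I[1,1], I[1,2], I[1,4], I[3,3], I[4,4]^2.
μ_θ-semistable layers: μ^(1)=17; μ^(2)=2; μ^(3)=-3; μ^(4)=-13

((1, 0, 1, 0); (0, 0, 1, 1); (2, 2, 0, 0); (0, 0, 0, 2))


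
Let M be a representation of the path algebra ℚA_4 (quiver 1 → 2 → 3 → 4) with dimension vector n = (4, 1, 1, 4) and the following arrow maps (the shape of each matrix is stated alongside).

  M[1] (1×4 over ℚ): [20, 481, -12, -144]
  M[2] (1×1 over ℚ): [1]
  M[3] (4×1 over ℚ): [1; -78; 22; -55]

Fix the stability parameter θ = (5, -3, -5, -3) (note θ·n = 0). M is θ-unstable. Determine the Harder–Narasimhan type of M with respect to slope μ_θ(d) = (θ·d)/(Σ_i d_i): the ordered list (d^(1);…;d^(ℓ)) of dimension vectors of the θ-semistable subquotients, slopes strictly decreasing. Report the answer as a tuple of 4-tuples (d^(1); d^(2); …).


Interval decomposition of M: I[1,1]^3, I[1,4], I[4,4]^3.
HN type (ℓ=3): μ^(1)=5; μ^(2)=-3/2; μ^(3)=-3

((3, 0, 0, 0); (1, 1, 1, 1); (0, 0, 0, 3))


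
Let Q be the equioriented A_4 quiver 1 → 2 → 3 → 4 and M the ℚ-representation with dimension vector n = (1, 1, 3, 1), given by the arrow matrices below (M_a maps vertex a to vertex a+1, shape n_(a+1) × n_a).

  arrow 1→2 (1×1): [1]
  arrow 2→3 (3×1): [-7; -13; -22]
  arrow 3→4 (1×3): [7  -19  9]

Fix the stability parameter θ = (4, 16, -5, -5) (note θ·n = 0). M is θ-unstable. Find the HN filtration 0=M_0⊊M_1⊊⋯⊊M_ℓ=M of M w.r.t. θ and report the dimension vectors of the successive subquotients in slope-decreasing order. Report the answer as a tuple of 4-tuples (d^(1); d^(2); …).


Via rank(M_{q-1}∘⋯∘M_p): M ≅ I[1,3], I[3,3], I[3,4].
μ_θ-semistable layers: μ^(1)=11/2; μ^(2)=4; μ^(3)=-5

((0, 1, 1, 0); (1, 0, 0, 0); (0, 0, 2, 1))


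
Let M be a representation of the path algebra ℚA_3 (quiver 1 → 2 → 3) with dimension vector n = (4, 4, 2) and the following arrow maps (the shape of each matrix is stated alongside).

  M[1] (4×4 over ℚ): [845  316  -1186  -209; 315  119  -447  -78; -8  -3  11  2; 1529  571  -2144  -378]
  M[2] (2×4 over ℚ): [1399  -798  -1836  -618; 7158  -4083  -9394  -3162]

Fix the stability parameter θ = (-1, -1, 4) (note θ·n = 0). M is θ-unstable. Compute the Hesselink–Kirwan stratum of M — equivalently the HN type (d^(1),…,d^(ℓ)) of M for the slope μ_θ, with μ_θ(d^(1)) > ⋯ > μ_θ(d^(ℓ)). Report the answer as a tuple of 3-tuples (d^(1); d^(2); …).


Via rank(M_{q-1}∘⋯∘M_p): M ≅ I[1,2]^2, I[1,3]^2.
μ_θ-semistable layers: μ^(1)=4; μ^(2)=-1

((0, 0, 2); (4, 4, 0))


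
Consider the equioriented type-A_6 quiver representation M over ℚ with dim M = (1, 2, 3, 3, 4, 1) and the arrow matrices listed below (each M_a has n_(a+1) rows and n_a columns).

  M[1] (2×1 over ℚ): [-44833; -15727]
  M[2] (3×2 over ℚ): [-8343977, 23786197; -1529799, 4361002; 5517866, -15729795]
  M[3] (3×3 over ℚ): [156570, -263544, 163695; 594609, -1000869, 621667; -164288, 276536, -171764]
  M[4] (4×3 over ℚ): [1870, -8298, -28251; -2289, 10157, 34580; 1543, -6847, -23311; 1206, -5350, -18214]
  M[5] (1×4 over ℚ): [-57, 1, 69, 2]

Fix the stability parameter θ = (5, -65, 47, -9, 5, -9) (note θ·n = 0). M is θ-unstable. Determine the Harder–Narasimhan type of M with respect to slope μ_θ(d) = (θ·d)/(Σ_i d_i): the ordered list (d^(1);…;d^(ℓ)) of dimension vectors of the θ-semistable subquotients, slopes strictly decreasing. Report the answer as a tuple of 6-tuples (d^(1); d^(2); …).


Barcode: M ≅ I[1,5], I[2,3], I[3,4], I[4,5], I[5,5], I[5,6]. HN layers by μ_θ (8 steps, strictly decreasing):
  μ^(1)=47; μ^(2)=19; μ^(3)=43/3; μ^(4)=5; μ^(5)=-2; μ^(6)=-9; μ^(7)=-30; μ^(8)=-65

((0, 0, 1, 0, 0, 0); (0, 0, 1, 1, 0, 0); (0, 0, 1, 1, 1, 0); (0, 0, 0, 0, 2, 0); (0, 0, 0, 0, 1, 1); (0, 0, 0, 1, 0, 0); (1, 1, 0, 0, 0, 0); (0, 1, 0, 0, 0, 0))


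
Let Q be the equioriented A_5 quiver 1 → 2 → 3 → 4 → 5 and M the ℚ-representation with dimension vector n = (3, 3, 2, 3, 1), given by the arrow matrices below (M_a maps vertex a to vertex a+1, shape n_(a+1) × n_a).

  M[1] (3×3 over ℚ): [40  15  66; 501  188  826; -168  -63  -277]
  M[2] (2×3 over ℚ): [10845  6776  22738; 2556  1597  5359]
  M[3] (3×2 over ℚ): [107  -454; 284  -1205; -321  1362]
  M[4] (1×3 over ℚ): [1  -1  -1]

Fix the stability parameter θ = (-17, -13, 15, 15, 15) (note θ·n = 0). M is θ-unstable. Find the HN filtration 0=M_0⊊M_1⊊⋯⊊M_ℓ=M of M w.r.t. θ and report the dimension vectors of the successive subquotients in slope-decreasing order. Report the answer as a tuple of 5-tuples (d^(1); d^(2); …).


Barcode: M ≅ I[1,2], I[1,4], I[1,5], I[4,4]. HN layers by μ_θ (3 steps, strictly decreasing):
  μ^(1)=15; μ^(2)=-13; μ^(3)=-17

((0, 0, 2, 3, 1); (0, 3, 0, 0, 0); (3, 0, 0, 0, 0))


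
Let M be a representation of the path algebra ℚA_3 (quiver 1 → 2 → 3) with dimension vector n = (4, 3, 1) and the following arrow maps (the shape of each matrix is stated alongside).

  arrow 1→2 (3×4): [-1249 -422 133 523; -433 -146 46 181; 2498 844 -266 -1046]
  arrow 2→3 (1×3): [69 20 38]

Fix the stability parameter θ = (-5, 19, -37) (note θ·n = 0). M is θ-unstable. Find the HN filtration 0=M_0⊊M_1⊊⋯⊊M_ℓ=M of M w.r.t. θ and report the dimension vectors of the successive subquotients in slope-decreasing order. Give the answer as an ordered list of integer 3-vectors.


Barcode: M ≅ I[1,1]^2, I[1,2], I[1,3], I[2,2]. HN layers by μ_θ (3 steps, strictly decreasing):
  μ^(1)=19; μ^(2)=-5; μ^(3)=-23/3

((0, 2, 0); (3, 0, 0); (1, 1, 1))


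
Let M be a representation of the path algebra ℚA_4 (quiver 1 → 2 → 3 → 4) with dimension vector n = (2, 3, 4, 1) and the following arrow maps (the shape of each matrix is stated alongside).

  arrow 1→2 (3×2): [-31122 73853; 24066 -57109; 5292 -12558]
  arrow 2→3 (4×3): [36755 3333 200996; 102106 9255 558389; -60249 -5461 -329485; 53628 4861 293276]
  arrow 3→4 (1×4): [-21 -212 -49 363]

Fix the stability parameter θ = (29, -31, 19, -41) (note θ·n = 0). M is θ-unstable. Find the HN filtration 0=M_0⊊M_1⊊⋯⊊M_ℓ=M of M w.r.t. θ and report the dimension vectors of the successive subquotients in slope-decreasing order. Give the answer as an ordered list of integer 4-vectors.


Via rank(M_{q-1}∘⋯∘M_p): M ≅ I[1,1], I[1,4], I[2,3]^2, I[3,3].
μ_θ-semistable layers: μ^(1)=29; μ^(2)=19; μ^(3)=-6; μ^(4)=-31

((1, 0, 0, 0); (0, 0, 3, 0); (1, 1, 1, 1); (0, 2, 0, 0))


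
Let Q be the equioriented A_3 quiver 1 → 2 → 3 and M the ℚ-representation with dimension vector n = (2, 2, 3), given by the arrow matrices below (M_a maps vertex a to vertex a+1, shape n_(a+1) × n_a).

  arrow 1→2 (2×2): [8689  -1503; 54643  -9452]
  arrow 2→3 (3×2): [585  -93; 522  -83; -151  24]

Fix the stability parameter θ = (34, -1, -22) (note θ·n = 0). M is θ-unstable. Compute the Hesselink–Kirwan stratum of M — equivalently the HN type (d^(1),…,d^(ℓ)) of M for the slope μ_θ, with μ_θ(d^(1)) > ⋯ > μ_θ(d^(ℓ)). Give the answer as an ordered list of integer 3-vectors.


Barcode: M ≅ I[1,3]^2, I[3,3]. HN layers by μ_θ (2 steps, strictly decreasing):
  μ^(1)=11/3; μ^(2)=-22

((2, 2, 2); (0, 0, 1))


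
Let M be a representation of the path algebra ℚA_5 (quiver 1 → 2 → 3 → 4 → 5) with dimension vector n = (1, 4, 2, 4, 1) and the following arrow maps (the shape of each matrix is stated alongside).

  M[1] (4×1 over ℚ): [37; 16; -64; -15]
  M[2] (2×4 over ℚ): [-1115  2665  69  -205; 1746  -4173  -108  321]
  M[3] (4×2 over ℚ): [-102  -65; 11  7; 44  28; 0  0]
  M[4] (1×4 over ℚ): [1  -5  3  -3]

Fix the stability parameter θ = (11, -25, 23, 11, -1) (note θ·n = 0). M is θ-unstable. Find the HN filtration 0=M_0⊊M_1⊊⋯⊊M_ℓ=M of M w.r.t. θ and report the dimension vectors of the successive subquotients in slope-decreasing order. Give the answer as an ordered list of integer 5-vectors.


Interval decomposition of M: I[1,5], I[2,2]^2, I[2,4], I[4,4]^2.
HN type (ℓ=4): μ^(1)=17; μ^(2)=11; μ^(3)=-7; μ^(4)=-25

((0, 0, 1, 1, 0); (0, 0, 1, 3, 1); (1, 1, 0, 0, 0); (0, 3, 0, 0, 0))


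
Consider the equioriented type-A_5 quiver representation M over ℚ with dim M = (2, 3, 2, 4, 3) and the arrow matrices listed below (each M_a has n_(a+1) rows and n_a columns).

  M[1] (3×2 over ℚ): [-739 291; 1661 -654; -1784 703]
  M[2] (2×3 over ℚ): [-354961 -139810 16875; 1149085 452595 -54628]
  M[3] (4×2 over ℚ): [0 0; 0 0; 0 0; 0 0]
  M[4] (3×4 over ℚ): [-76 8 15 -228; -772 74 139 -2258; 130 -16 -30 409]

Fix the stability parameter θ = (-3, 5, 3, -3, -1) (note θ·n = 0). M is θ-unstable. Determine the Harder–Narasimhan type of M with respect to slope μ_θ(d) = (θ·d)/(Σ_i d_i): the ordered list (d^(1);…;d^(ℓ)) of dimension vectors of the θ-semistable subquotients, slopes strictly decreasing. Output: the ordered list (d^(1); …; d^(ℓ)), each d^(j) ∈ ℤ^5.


Interval decomposition of M: I[1,3]^2, I[2,2], I[4,4], I[4,5]^3.
HN type (ℓ=4): μ^(1)=5; μ^(2)=4; μ^(3)=-1; μ^(4)=-3

((0, 1, 0, 0, 0); (0, 2, 2, 0, 0); (0, 0, 0, 0, 3); (2, 0, 0, 4, 0))


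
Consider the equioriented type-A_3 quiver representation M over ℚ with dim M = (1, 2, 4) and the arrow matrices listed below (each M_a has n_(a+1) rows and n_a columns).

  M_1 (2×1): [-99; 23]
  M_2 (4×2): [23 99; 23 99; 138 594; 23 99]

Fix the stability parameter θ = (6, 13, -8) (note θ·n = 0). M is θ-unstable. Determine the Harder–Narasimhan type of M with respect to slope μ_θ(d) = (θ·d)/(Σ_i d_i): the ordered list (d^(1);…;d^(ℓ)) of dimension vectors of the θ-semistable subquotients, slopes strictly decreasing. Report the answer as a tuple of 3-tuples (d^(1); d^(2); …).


Via rank(M_{q-1}∘⋯∘M_p): M ≅ I[1,2], I[2,3], I[3,3]^3.
μ_θ-semistable layers: μ^(1)=13; μ^(2)=6; μ^(3)=5/2; μ^(4)=-8

((0, 1, 0); (1, 0, 0); (0, 1, 1); (0, 0, 3))


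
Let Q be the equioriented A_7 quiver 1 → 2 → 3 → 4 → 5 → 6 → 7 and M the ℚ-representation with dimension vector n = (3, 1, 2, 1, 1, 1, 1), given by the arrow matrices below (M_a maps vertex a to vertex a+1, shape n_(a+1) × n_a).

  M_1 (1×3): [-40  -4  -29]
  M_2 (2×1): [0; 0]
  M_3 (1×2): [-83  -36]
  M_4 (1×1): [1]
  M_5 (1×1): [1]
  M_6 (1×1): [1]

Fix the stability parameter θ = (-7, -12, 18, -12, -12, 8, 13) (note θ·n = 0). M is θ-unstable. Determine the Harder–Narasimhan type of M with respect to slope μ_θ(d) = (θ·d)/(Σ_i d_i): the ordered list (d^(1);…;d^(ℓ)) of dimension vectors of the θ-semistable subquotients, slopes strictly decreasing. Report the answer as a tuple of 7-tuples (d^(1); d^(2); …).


Interval decomposition of M: I[1,1]^2, I[1,2], I[3,3], I[3,7].
HN type (ℓ=6): μ^(1)=18; μ^(2)=13; μ^(3)=8; μ^(4)=-2; μ^(5)=-7; μ^(6)=-19/2

((0, 0, 1, 0, 0, 0, 0); (0, 0, 0, 0, 0, 0, 1); (0, 0, 0, 0, 0, 1, 0); (0, 0, 1, 1, 1, 0, 0); (2, 0, 0, 0, 0, 0, 0); (1, 1, 0, 0, 0, 0, 0))


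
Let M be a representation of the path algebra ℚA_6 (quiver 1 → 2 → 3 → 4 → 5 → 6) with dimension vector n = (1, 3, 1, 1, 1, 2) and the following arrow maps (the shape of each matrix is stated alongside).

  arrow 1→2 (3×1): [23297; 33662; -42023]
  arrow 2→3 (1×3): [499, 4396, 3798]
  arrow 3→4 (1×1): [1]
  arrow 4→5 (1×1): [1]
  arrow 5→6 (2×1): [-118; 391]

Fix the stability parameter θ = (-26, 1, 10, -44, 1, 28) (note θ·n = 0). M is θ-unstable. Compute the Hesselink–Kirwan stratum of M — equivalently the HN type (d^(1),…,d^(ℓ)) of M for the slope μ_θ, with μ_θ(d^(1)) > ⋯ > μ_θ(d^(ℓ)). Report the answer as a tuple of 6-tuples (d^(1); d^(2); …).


Interval decomposition of M: I[1,6], I[2,2]^2, I[6,6].
HN type (ℓ=4): μ^(1)=28; μ^(2)=1; μ^(3)=-11; μ^(4)=-26

((0, 0, 0, 0, 0, 2); (0, 2, 0, 0, 1, 0); (0, 1, 1, 1, 0, 0); (1, 0, 0, 0, 0, 0))


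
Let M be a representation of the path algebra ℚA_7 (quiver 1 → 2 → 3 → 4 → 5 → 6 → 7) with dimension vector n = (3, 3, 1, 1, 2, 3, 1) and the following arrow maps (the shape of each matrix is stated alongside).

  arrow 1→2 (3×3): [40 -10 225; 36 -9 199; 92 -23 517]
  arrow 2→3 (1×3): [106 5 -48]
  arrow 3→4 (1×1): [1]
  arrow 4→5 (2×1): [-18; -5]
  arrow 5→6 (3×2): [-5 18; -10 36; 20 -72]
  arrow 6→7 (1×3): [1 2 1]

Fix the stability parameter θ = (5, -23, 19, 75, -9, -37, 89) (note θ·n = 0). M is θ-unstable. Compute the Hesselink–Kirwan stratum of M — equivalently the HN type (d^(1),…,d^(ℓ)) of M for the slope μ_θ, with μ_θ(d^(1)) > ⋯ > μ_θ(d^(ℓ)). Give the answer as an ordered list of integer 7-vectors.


Interval decomposition of M: I[1,1], I[1,2], I[1,5], I[2,2], I[5,7], I[6,6]^2.
HN type (ℓ=7): μ^(1)=89; μ^(2)=33; μ^(3)=19; μ^(4)=5; μ^(5)=-9; μ^(6)=-23; μ^(7)=-37

((0, 0, 0, 0, 0, 0, 1); (0, 0, 0, 1, 1, 0, 0); (0, 0, 1, 0, 0, 0, 0); (1, 0, 0, 0, 0, 0, 0); (2, 2, 0, 0, 0, 0, 0); (0, 1, 0, 0, 1, 1, 0); (0, 0, 0, 0, 0, 2, 0))


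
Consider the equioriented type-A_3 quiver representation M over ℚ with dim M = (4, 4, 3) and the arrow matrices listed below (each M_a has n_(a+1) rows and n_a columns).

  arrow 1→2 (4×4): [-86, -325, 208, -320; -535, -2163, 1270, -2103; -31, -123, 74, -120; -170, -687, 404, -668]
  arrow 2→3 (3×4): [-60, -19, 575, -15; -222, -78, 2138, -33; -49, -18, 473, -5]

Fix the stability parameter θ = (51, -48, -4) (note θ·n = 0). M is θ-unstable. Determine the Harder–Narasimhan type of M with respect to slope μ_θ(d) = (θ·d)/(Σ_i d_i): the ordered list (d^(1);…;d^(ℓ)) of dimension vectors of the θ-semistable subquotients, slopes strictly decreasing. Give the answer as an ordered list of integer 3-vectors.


Interval decomposition of M: I[1,2], I[1,3]^3.
HN type (ℓ=2): μ^(1)=3/2; μ^(2)=-1/3

((1, 1, 0); (3, 3, 3))


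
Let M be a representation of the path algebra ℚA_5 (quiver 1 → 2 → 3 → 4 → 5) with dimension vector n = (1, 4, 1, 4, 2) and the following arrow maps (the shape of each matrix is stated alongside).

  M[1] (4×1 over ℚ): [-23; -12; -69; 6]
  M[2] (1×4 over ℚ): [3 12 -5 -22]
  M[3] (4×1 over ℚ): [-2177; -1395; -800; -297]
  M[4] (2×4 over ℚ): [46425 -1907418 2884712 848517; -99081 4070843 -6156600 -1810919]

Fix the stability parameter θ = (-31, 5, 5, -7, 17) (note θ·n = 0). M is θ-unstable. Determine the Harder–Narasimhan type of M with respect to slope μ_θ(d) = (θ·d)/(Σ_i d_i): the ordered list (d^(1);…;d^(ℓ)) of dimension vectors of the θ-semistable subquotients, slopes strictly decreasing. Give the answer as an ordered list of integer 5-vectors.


Via rank(M_{q-1}∘⋯∘M_p): M ≅ I[1,2], I[2,2]^2, I[2,5], I[4,4]^2, I[4,5].
μ_θ-semistable layers: μ^(1)=17; μ^(2)=5; μ^(3)=1; μ^(4)=-7; μ^(5)=-31

((0, 0, 0, 0, 2); (0, 3, 0, 0, 0); (0, 1, 1, 1, 0); (0, 0, 0, 3, 0); (1, 0, 0, 0, 0))


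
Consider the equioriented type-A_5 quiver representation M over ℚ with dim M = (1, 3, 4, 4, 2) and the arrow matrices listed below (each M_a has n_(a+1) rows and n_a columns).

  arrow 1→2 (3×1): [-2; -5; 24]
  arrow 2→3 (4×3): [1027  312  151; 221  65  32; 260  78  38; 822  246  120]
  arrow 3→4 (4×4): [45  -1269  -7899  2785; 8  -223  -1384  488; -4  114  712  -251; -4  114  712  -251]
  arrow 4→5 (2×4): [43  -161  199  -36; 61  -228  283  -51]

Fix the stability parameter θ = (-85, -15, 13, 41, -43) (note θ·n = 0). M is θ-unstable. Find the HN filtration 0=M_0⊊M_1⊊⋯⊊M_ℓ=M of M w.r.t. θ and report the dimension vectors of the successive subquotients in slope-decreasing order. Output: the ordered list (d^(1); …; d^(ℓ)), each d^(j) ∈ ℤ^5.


Via rank(M_{q-1}∘⋯∘M_p): M ≅ I[1,5], I[2,2], I[2,5], I[3,3], I[3,4], I[4,4].
μ_θ-semistable layers: μ^(1)=41; μ^(2)=13; μ^(3)=11/3; μ^(4)=-15; μ^(5)=-85

((0, 0, 0, 2, 0); (0, 0, 2, 0, 0); (0, 0, 2, 2, 2); (0, 3, 0, 0, 0); (1, 0, 0, 0, 0))


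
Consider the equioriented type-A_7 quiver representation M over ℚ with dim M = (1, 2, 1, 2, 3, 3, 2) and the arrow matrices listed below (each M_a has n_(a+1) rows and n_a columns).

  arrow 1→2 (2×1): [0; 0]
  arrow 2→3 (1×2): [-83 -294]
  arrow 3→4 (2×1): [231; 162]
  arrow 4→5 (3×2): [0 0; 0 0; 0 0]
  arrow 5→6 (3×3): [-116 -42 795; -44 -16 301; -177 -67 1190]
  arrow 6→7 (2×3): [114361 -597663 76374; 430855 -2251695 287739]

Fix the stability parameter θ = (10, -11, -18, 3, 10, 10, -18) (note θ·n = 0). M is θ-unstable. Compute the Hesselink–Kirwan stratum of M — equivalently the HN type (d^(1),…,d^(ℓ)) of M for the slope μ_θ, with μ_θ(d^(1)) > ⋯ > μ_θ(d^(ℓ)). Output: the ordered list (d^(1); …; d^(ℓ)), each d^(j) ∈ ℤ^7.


Interval decomposition of M: I[1,1], I[2,2], I[2,4], I[4,4], I[5,6], I[5,7]^2.
HN type (ℓ=5): μ^(1)=10; μ^(2)=3; μ^(3)=2/3; μ^(4)=-11; μ^(5)=-29/2

((1, 0, 0, 0, 1, 1, 0); (0, 0, 0, 2, 0, 0, 0); (0, 0, 0, 0, 2, 2, 2); (0, 1, 0, 0, 0, 0, 0); (0, 1, 1, 0, 0, 0, 0))


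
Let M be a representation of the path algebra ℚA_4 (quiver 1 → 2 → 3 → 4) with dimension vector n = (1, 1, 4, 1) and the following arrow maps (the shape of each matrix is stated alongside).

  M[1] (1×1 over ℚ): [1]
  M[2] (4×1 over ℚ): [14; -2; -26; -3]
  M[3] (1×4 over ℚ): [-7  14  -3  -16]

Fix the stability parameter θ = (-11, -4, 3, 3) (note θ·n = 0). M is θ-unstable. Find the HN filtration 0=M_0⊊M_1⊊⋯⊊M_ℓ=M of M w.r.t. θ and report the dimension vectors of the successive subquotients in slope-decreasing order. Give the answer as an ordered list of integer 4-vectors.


Interval decomposition of M: I[1,3], I[3,3]^2, I[3,4].
HN type (ℓ=3): μ^(1)=3; μ^(2)=-4; μ^(3)=-11

((0, 0, 4, 1); (0, 1, 0, 0); (1, 0, 0, 0))


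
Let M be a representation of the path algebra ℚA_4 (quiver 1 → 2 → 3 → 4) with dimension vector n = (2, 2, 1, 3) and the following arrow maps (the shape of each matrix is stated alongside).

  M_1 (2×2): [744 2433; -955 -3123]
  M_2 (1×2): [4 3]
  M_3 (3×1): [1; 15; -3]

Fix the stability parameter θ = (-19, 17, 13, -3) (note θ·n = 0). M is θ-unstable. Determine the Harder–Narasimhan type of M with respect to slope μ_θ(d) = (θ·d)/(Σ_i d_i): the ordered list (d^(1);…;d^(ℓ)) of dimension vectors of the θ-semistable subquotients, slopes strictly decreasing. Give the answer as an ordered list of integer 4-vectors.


Barcode: M ≅ I[1,2], I[1,4], I[4,4]^2. HN layers by μ_θ (4 steps, strictly decreasing):
  μ^(1)=17; μ^(2)=9; μ^(3)=-3; μ^(4)=-19

((0, 1, 0, 0); (0, 1, 1, 1); (0, 0, 0, 2); (2, 0, 0, 0))


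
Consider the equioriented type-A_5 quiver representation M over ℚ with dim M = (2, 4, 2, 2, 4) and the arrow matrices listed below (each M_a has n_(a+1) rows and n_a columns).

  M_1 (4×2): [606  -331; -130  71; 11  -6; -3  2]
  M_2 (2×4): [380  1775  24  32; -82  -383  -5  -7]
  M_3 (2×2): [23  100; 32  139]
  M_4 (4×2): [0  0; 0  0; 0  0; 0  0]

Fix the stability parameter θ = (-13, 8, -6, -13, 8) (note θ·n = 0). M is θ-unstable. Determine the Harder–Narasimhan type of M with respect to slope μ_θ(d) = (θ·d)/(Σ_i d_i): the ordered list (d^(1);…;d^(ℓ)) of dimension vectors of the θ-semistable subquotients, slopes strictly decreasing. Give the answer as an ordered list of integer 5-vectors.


Barcode: M ≅ I[1,4]^2, I[2,2]^2, I[5,5]^4. HN layers by μ_θ (3 steps, strictly decreasing):
  μ^(1)=8; μ^(2)=-11/3; μ^(3)=-13

((0, 2, 0, 0, 4); (0, 2, 2, 2, 0); (2, 0, 0, 0, 0))


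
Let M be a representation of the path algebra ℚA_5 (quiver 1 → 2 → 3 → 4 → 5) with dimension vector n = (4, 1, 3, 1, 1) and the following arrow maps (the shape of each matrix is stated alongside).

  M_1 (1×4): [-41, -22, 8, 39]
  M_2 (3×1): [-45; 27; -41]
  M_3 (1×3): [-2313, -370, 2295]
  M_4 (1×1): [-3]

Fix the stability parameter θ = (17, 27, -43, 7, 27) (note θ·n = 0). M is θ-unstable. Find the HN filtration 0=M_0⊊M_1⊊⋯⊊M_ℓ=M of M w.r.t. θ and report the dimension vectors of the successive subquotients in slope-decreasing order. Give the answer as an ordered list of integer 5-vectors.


Via rank(M_{q-1}∘⋯∘M_p): M ≅ I[1,1]^3, I[1,3], I[3,3], I[3,5].
μ_θ-semistable layers: μ^(1)=27; μ^(2)=17; μ^(3)=7; μ^(4)=1/3; μ^(5)=-43

((0, 0, 0, 0, 1); (3, 0, 0, 0, 0); (0, 0, 0, 1, 0); (1, 1, 1, 0, 0); (0, 0, 2, 0, 0))


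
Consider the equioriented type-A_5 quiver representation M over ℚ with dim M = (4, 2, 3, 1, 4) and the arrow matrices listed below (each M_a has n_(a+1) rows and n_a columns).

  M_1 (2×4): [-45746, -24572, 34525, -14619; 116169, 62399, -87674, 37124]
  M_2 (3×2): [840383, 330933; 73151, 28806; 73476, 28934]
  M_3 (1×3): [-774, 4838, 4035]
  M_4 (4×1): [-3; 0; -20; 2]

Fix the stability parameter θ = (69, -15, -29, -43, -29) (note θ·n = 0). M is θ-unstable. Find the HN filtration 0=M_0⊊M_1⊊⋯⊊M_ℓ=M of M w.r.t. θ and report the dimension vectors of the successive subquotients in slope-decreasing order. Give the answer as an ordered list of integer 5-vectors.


Barcode: M ≅ I[1,1]^2, I[1,3], I[1,5], I[3,3], I[5,5]^3. HN layers by μ_θ (4 steps, strictly decreasing):
  μ^(1)=69; μ^(2)=25/3; μ^(3)=-47/5; μ^(4)=-29

((2, 0, 0, 0, 0); (1, 1, 1, 0, 0); (1, 1, 1, 1, 1); (0, 0, 1, 0, 3))


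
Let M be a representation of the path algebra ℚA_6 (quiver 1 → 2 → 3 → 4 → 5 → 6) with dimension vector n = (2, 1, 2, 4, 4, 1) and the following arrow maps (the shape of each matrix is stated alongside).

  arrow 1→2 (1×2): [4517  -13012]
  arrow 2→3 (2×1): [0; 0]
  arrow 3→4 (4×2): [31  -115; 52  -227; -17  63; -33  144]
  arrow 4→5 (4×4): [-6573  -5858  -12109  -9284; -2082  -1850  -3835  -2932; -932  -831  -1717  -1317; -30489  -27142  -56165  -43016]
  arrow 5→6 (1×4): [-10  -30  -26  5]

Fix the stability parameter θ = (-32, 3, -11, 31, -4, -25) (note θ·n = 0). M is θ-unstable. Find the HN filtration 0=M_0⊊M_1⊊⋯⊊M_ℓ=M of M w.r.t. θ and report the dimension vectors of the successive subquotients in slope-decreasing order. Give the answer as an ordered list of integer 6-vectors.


Barcode: M ≅ I[1,1], I[1,2], I[3,4], I[3,6], I[4,5]^2, I[5,5]. HN layers by μ_θ (7 steps, strictly decreasing):
  μ^(1)=31; μ^(2)=27/2; μ^(3)=3; μ^(4)=2/3; μ^(5)=-4; μ^(6)=-11; μ^(7)=-32

((0, 0, 0, 1, 0, 0); (0, 0, 0, 2, 2, 0); (0, 1, 0, 0, 0, 0); (0, 0, 0, 1, 1, 1); (0, 0, 0, 0, 1, 0); (0, 0, 2, 0, 0, 0); (2, 0, 0, 0, 0, 0))


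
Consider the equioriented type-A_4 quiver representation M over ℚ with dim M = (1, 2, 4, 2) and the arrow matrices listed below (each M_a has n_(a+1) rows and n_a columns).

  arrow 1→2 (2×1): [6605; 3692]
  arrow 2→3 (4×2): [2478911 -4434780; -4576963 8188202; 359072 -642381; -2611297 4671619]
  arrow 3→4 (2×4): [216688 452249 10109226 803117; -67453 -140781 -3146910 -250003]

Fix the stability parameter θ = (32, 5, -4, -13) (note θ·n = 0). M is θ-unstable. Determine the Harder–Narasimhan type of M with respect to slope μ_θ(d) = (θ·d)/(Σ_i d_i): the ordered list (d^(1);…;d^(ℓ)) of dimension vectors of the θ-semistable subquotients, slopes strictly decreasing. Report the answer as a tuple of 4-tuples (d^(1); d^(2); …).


Via rank(M_{q-1}∘⋯∘M_p): M ≅ I[1,4], I[2,4], I[3,3]^2.
μ_θ-semistable layers: μ^(1)=5; μ^(2)=-4

((1, 1, 1, 1); (0, 1, 3, 1))


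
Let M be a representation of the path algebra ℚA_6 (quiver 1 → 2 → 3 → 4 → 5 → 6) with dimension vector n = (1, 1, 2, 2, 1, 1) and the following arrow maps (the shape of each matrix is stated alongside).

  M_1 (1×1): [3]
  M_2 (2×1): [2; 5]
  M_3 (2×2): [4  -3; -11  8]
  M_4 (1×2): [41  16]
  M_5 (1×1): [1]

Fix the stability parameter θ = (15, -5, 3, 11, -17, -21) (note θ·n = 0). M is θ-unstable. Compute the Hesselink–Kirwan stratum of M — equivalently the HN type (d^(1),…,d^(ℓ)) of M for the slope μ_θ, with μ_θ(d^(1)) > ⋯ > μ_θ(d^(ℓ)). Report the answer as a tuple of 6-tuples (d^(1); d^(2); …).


Barcode: M ≅ I[1,6], I[3,4]. HN layers by μ_θ (3 steps, strictly decreasing):
  μ^(1)=11; μ^(2)=3; μ^(3)=-7/3

((0, 0, 0, 1, 0, 0); (0, 0, 1, 0, 0, 0); (1, 1, 1, 1, 1, 1))


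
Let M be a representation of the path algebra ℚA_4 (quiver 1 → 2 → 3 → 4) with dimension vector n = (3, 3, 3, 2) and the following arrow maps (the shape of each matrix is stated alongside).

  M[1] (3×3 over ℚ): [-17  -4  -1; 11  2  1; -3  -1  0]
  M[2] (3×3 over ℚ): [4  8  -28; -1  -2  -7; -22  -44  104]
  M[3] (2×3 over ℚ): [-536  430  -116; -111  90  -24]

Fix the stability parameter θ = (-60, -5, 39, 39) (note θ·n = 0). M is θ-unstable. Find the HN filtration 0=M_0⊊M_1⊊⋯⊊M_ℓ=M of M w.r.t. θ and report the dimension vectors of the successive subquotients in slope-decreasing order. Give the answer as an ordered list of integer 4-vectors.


Via rank(M_{q-1}∘⋯∘M_p): M ≅ I[1,1], I[1,3], I[1,4], I[2,2], I[3,4].
μ_θ-semistable layers: μ^(1)=39; μ^(2)=-5; μ^(3)=-60

((0, 0, 3, 2); (0, 3, 0, 0); (3, 0, 0, 0))


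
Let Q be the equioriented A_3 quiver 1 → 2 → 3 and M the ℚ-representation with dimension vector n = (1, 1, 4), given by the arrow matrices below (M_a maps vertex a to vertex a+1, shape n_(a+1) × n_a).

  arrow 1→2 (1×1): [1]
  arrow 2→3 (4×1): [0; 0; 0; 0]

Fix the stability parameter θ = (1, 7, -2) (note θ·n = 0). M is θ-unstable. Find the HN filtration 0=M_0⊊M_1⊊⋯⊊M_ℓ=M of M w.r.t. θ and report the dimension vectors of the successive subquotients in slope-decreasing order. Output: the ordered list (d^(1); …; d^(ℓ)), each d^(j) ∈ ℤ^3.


Interval decomposition of M: I[1,2], I[3,3]^4.
HN type (ℓ=3): μ^(1)=7; μ^(2)=1; μ^(3)=-2

((0, 1, 0); (1, 0, 0); (0, 0, 4))


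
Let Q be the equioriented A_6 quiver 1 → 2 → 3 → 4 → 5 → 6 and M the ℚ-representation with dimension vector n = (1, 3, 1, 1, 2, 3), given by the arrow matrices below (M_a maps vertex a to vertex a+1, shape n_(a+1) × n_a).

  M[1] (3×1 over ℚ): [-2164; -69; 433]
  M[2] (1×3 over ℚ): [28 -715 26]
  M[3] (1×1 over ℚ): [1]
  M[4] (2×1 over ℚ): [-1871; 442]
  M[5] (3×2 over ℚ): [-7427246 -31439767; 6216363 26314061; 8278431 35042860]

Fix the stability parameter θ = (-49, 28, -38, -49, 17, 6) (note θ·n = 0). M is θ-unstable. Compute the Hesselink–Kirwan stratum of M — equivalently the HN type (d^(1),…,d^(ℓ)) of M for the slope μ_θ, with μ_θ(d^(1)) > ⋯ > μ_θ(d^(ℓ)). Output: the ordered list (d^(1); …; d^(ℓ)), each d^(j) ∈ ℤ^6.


Via rank(M_{q-1}∘⋯∘M_p): M ≅ I[1,6], I[2,2]^2, I[5,6], I[6,6].
μ_θ-semistable layers: μ^(1)=28; μ^(2)=23/2; μ^(3)=6; μ^(4)=-59/3; μ^(5)=-49

((0, 2, 0, 0, 0, 0); (0, 0, 0, 0, 2, 2); (0, 0, 0, 0, 0, 1); (0, 1, 1, 1, 0, 0); (1, 0, 0, 0, 0, 0))


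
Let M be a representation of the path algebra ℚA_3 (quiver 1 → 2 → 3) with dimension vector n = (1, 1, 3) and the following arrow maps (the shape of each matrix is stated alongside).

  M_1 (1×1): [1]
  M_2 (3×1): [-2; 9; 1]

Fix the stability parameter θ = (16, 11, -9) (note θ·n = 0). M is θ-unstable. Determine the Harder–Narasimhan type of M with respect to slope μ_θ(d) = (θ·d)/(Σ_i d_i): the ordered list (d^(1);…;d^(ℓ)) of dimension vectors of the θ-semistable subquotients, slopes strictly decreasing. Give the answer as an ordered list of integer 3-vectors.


Via rank(M_{q-1}∘⋯∘M_p): M ≅ I[1,3], I[3,3]^2.
μ_θ-semistable layers: μ^(1)=6; μ^(2)=-9

((1, 1, 1); (0, 0, 2))


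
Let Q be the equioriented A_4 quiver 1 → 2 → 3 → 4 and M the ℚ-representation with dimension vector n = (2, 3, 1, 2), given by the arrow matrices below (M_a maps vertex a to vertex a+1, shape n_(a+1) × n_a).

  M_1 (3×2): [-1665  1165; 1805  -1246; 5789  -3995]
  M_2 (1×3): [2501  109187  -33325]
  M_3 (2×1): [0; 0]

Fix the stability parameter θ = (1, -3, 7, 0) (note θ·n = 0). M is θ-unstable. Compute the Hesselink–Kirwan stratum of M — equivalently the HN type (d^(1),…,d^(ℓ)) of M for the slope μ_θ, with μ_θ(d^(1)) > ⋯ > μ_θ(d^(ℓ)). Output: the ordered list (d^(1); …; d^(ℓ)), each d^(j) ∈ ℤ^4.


Via rank(M_{q-1}∘⋯∘M_p): M ≅ I[1,2], I[1,3], I[2,2], I[4,4]^2.
μ_θ-semistable layers: μ^(1)=7; μ^(2)=0; μ^(3)=-1; μ^(4)=-3

((0, 0, 1, 0); (0, 0, 0, 2); (2, 2, 0, 0); (0, 1, 0, 0))
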